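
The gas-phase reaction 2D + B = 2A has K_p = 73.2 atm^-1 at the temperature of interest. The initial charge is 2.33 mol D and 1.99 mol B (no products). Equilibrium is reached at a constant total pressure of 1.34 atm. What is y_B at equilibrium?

y_B = 0.302

Let X = conversion of D (basis 2.33 mol D); extent of reaction ξ = 1.17X.
Moles: n_D = 2.33 − 2.33X; n_B = 1.99 − 1.17X; n_A = 2.33X.
Total moles n_T = 4.32 − 1.17X.
Mole fractions y_i = n_i/n_T; K_p = p_A^2 / (p_D^2 p_B) with p_i = y_i·P.
Equating to 73.2 atm^-1 and solving on 0 < X < 1: X = 0.845.
Then n_B = 1.01, n_T = 3.34, so y_B = 0.302.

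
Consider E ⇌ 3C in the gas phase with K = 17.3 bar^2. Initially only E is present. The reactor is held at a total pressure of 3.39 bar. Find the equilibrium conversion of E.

X = 0.481

Let X = conversion of E (basis 1 mol E); extent of reaction ξ = X.
Mole table: n_E = 1 − X; n_C = 3X.
n_T = Σnᵢ = 1 + 2X.
With p_i = (n_i/n_T)P, K = p_C^3 / (p_E).
Setting this equal to 17.3 bar^2 and taking the physical root (0 < X < 1) gives X = 0.481.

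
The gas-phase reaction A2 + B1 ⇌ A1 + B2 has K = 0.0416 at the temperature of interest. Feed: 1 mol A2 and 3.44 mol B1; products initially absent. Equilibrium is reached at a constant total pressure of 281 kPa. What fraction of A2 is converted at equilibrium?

X = 0.302

Take 1 mol A2 as basis and let X be its fractional conversion, so ξ = X.
Mole table: n_A2 = 1 − X; n_B1 = 3.44 − X; n_A1 = X; n_B2 = X.
n_T stays at 4.44 (no change in mole number).
Mole fractions y_i = n_i/n_T; K = p_A1 p_B2 / (p_A2 p_B1) with p_i = y_i·P.
This yields a degree-2 equation in X; solving on (0,1), X = 0.302.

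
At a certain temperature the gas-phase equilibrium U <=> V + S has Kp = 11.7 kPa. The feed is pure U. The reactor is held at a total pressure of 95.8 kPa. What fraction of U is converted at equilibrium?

X = 0.330

Take 1 mol U as basis and let X be its fractional conversion, so ξ = X.
Moles: n_U = 1 − X; n_V = X; n_S = X.
Total moles n_T = 1 + X.
With p_i = (n_i/n_T)P, Kp = p_V p_S / (p_U).
This yields a degree-2 equation in X; solving on (0,1), X = 0.330.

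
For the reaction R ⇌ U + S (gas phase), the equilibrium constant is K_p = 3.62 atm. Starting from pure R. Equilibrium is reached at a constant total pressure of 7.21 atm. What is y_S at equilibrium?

y_S = 0.366

Take 1 mol R as basis and let X be its fractional conversion, so ξ = X.
Mole table: n_R = 1 − X; n_U = X; n_S = X.
Total moles n_T = 1 + X.
With p_i = (n_i/n_T)P, K_p = p_U p_S / (p_R).
Setting this equal to 3.62 atm and taking the physical root (0 < X < 1) gives X = 0.578.
Then n_S = 0.578, n_T = 1.58, so y_S = 0.366.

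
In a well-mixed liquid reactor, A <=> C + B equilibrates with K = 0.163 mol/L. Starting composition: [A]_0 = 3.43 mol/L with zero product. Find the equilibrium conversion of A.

Let X = conversion of A; extent ξ = 3.43·X mol/L.
Concentrations: [A] = 3.43 − 3.43X; [C] = 3.43X; [B] = 3.43X.
K = [C] [B] / ([A]).
Equating to 0.163 mol/L: the physical root is X = 0.196.

X = 0.196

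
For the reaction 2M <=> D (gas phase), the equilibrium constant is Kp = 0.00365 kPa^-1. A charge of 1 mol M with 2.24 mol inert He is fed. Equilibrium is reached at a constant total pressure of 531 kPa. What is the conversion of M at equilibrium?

X = 0.424

Basis: 1 mol M initially; let X = conversion of M. Extent ξ = 0.5X.
Moles: n_M = 1 − X; n_D = 0.5X; n_I = 2.24 (inert).
Summing: n_T = 3.24 − 0.5X.
y_i = n_i/n_T, p_i = y_i·P. Kp = p_D / (p_M^2).
This yields a degree-2 equation in X; solving on (0,1), X = 0.424.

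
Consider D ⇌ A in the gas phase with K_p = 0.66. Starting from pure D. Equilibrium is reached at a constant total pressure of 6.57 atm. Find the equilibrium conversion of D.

Basis: 1 mol D initially; let X = conversion of D. Extent ξ = X.
Moles: n_D = 1 − X; n_A = X.
Total moles n_T = 1 (Δν = 0, constant).
y_i = n_i/n_T, p_i = y_i·P. K_p = p_A / (p_D).
This yields a degree-1 equation in X; solving on (0,1), X = 0.398.

X = 0.398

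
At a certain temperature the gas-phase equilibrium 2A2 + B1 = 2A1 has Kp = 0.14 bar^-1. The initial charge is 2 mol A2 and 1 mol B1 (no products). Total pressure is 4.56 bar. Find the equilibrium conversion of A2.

X = 0.290

Basis: 2 mol A2 initially; let X = conversion of A2. Extent ξ = X.
Moles: n_A2 = 2 − 2X; n_B1 = 1 − X; n_A1 = 2X.
Summing: n_T = 3 − X.
With p_i = (n_i/n_T)P, Kp = p_A1^2 / (p_A2^2 p_B1).
Substituting and setting equal to 0.14 bar^-1 gives a polynomial in X; the root in (0,1) is X = 0.290.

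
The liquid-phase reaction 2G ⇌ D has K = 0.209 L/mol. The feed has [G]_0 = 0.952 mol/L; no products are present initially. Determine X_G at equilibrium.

Let X = conversion of G; extent ξ = 0.952X/2 mol/L.
Concentrations: [G] = 0.952 − 0.952X; [D] = 0.476X.
K = [D] / ([G]^2).
Solving K = 0.209 for X ∈ (0,1): X = 0.234.

X = 0.234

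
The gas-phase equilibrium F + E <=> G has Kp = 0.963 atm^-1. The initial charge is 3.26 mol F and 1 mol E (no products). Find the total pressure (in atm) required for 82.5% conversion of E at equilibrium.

P = 6.91 atm

Take 1 mol E as basis and let X be its fractional conversion, so ξ = X.
At extent ξ: n_F = 3.26 − X; n_E = 1 − X; n_G = X.
n_T = Σnᵢ = 4.26 − X.
Kp = p_G / (p_F p_E) with p_i = (n_i/n_T)·P.
At X = 0.825: the mole-fraction product g(X) = Π y_i^ν_i = 6.65. Since Kp = g(X)·P^{-1}, P = (g/Kp)^(1/1) = (6.65/0.963)^(1/1) = 6.91 atm.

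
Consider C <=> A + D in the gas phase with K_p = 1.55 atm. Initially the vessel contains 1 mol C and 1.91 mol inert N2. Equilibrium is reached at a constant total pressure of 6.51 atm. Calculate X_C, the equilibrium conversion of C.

X = 0.587

Let X = conversion of C (basis 1 mol C); extent of reaction ξ = X.
Mole table: n_C = 1 − X; n_A = X; n_D = X; n_I = 1.91 (inert).
Total moles n_T = 2.91 + X.
Mole fractions y_i = n_i/n_T; K_p = p_A p_D / (p_C) with p_i = y_i·P.
Substituting and setting equal to 1.55 atm gives a polynomial in X; the root in (0,1) is X = 0.587.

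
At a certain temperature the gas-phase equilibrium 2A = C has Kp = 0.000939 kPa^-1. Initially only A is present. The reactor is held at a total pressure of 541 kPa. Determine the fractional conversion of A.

Let X = conversion of A (basis 1 mol A); extent of reaction ξ = 0.5X.
At extent ξ: n_A = 1 − X; n_C = 0.5X.
n_T = Σnᵢ = 1 − 0.5X.
With p_i = (n_i/n_T)P, Kp = p_C / (p_A^2).
Substituting and setting equal to 0.000939 kPa^-1 gives a polynomial in X; the root in (0,1) is X = 0.426.

X = 0.426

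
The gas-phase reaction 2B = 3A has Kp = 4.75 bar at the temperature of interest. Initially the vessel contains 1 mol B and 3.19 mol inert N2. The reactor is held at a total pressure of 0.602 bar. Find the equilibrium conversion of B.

Basis: 1 mol B initially; let X = conversion of B. Extent ξ = 0.5X.
Mole table: n_B = 1 − X; n_A = 1.5X; n_I = 3.19 (inert).
Total moles n_T = 4.19 + 0.5X.
With p_i = (n_i/n_T)P, Kp = p_A^3 / (p_B^2).
Equating to 4.75 bar and solving on 0 < X < 1: X = 0.787.

X = 0.787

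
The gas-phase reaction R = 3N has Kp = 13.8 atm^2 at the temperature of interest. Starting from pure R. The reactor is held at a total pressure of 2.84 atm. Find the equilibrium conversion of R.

X = 0.502

Basis: 1 mol R initially; let X = conversion of R. Extent ξ = X.
At extent ξ: n_R = 1 − X; n_N = 3X.
Total moles n_T = 1 + 2X.
With p_i = (n_i/n_T)P, Kp = p_N^3 / (p_R).
This yields a degree-3 equation in X; solving on (0,1), X = 0.502.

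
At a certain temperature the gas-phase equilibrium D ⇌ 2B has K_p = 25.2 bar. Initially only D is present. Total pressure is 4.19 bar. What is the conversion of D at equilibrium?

X = 0.775

Basis: 1 mol D initially; let X = conversion of D. Extent ξ = X.
At extent ξ: n_D = 1 − X; n_B = 2X.
Summing: n_T = 1 + X.
With p_i = (n_i/n_T)P, K_p = p_B^2 / (p_D).
Setting this equal to 25.2 bar and taking the physical root (0 < X < 1) gives X = 0.775.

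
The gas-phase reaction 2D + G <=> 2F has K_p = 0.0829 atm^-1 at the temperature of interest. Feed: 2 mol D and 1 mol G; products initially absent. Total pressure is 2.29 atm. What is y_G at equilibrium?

y_G = 0.288

Take 2 mol D as basis and let X be its fractional conversion, so ξ = X.
Moles: n_D = 2 − 2X; n_G = 1 − X; n_F = 2X.
Summing: n_T = 3 − X.
With p_i = (n_i/n_T)P, K_p = p_F^2 / (p_D^2 p_G).
Substituting and setting equal to 0.0829 atm^-1 gives a polynomial in X; the root in (0,1) is X = 0.190.
Then n_G = 0.81, n_T = 2.81, so y_G = 0.288.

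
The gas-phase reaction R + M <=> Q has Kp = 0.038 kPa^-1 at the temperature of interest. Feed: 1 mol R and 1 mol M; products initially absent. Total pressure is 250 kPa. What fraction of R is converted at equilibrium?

X = 0.691

Let X = conversion of R (basis 1 mol R); extent of reaction ξ = X.
Moles: n_R = 1 − X; n_M = 1 − X; n_Q = X.
n_T = Σnᵢ = 2 − X.
Mole fractions y_i = n_i/n_T; Kp = p_Q / (p_R p_M) with p_i = y_i·P.
Equating to 0.038 kPa^-1 and solving on 0 < X < 1: X = 0.691.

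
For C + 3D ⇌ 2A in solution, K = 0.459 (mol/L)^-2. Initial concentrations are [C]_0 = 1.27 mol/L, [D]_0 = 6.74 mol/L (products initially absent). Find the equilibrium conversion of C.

X = 0.832

Let X = conversion of C; extent ξ = 1.27·X mol/L.
Concentrations: [C] = 1.27 − 1.27X; [D] = 6.74 − 3.81X; [A] = 2.54X.
K = [A]^2 / ([C] [D]^3).
Equating to 0.459 (mol/L)^-2: the physical root is X = 0.832.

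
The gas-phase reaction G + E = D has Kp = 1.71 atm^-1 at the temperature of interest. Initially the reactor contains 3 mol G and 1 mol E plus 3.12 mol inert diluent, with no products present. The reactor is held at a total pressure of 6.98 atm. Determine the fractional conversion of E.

X = 0.806

Take 1 mol E as basis and let X be its fractional conversion, so ξ = X.
Mole table: n_G = 3 − X; n_E = 1 − X; n_D = X; n_I = 3.12 (inert).
Total moles n_T = 7.12 − X.
Mole fractions y_i = n_i/n_T; Kp = p_D / (p_G p_E) with p_i = y_i·P.
Substituting and setting equal to 1.71 atm^-1 gives a polynomial in X; the root in (0,1) is X = 0.806.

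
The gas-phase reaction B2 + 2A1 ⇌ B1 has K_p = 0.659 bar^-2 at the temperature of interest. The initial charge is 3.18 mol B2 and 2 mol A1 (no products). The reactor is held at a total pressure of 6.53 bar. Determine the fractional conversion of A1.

X = 0.804

Basis: 2 mol A1 initially; let X = conversion of A1. Extent ξ = X.
Mole table: n_B2 = 3.18 − X; n_A1 = 2 − 2X; n_B1 = X.
n_T = Σnᵢ = 5.18 − 2X.
y_i = n_i/n_T, p_i = y_i·P. K_p = p_B1 / (p_B2 p_A1^2).
Substituting and setting equal to 0.659 bar^-2 gives a polynomial in X; the root in (0,1) is X = 0.804.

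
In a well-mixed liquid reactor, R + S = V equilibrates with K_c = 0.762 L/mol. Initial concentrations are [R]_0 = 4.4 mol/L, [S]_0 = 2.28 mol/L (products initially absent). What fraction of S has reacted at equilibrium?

Let X = conversion of S; extent ξ = 2.28·X mol/L.
Concentrations: [R] = 4.4 − 2.28X; [S] = 2.28 − 2.28X; [V] = 2.28X.
K_c = [V] / ([R] [S]).
This equals 0.762 at X = 0.684 (the root in 0 < X < 1).

X = 0.684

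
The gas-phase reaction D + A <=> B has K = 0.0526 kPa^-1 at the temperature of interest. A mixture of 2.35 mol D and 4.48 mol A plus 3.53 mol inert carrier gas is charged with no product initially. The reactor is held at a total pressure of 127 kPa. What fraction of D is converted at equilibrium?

Let X = conversion of D (basis 2.35 mol D); extent of reaction ξ = 2.35X.
Species balance: n_D = 2.35 − 2.35X; n_A = 4.48 − 2.35X; n_B = 2.35X; n_I = 3.53 (inert).
Total moles n_T = 10.4 − 2.35X.
y_i = n_i/n_T, p_i = y_i·P. K = p_B / (p_D p_A).
Equating to 0.0526 kPa^-1 and solving on 0 < X < 1: X = 0.686.

X = 0.686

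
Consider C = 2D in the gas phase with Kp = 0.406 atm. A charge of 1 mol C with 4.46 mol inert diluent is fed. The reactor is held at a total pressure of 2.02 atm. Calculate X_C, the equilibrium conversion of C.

Let X = conversion of C (basis 1 mol C); extent of reaction ξ = X.
Species balance: n_C = 1 − X; n_D = 2X; n_I = 4.46 (inert).
Summing: n_T = 5.46 + X.
With p_i = (n_i/n_T)P, Kp = p_D^2 / (p_C).
Substituting and setting equal to 0.406 atm gives a polynomial in X; the root in (0,1) is X = 0.415.

X = 0.415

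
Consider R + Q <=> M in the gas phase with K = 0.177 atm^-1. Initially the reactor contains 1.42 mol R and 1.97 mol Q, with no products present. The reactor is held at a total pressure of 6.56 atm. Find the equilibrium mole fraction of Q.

y_Q = 0.504

Basis: 1.42 mol R initially; let X = conversion of R. Extent ξ = 1.42X.
At extent ξ: n_R = 1.42 − 1.42X; n_Q = 1.97 − 1.42X; n_M = 1.42X.
Total moles n_T = 3.39 − 1.42X.
Mole fractions y_i = n_i/n_T; K = p_M / (p_R p_Q) with p_i = y_i·P.
Equating to 0.177 atm^-1 and solving on 0 < X < 1: X = 0.369.
Then n_Q = 1.45, n_T = 2.87, so y_Q = 0.504.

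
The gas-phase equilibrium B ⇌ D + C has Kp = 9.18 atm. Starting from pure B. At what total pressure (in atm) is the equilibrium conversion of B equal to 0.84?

Basis: 1 mol B initially; let X = conversion of B. Extent ξ = X.
Species balance: n_B = 1 − X; n_D = X; n_C = X.
Total moles n_T = 1 + X.
Kp = p_D p_C / (p_B) with p_i = (n_i/n_T)·P.
At X = 0.84: the mole-fraction product g(X) = Π y_i^ν_i = 2.397. Since Kp = g(X)·P^{1}, P = (Kp/g)^(1/1) = (9.18/2.397)^(1/1) = 3.83 atm.

P = 3.83 atm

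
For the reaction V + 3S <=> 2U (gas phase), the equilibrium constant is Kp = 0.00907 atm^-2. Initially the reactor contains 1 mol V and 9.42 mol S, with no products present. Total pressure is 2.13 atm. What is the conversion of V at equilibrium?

X = 0.230

Let X = conversion of V (basis 1 mol V); extent of reaction ξ = X.
Species balance: n_V = 1 − X; n_S = 9.42 − 3X; n_U = 2X.
Total moles n_T = 10.4 − 2X.
y_i = n_i/n_T, p_i = y_i·P. Kp = p_U^2 / (p_V p_S^3).
Equating to 0.00907 atm^-2 and solving on 0 < X < 1: X = 0.230.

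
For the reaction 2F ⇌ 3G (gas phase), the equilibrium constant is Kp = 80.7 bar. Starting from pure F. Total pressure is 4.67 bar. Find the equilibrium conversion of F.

Basis: 1 mol F initially; let X = conversion of F. Extent ξ = 0.5X.
Mole table: n_F = 1 − X; n_G = 1.5X.
Summing: n_T = 1 + 0.5X.
With p_i = (n_i/n_T)P, Kp = p_G^3 / (p_F^2).
Equating to 80.7 bar and solving on 0 < X < 1: X = 0.754.

X = 0.754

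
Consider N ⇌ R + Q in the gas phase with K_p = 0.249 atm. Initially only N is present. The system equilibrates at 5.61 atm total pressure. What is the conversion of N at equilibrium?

X = 0.206

Take 1 mol N as basis and let X be its fractional conversion, so ξ = X.
Mole table: n_N = 1 − X; n_R = X; n_Q = X.
Total moles n_T = 1 + X.
With p_i = (n_i/n_T)P, K_p = p_R p_Q / (p_N).
This yields a degree-2 equation in X; solving on (0,1), X = 0.206.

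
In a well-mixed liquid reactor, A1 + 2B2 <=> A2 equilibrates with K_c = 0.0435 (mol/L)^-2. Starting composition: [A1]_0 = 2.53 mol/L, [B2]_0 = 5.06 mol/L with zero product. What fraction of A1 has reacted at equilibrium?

Let X = conversion of A1; extent ξ = 2.53·X mol/L.
Concentrations: [A1] = 2.53 − 2.53X; [B2] = 5.06 − 5.06X; [A2] = 2.53X.
K_c = [A2] / ([A1] [B2]^2).
Equating to 0.0435 (mol/L)^-2: the physical root is X = 0.332.

X = 0.332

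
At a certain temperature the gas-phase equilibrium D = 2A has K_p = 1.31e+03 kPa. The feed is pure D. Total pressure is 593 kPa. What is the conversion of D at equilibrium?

X = 0.596

Take 1 mol D as basis and let X be its fractional conversion, so ξ = X.
Species balance: n_D = 1 − X; n_A = 2X.
Summing: n_T = 1 + X.
Mole fractions y_i = n_i/n_T; K_p = p_A^2 / (p_D) with p_i = y_i·P.
This yields a degree-2 equation in X; solving on (0,1), X = 0.596.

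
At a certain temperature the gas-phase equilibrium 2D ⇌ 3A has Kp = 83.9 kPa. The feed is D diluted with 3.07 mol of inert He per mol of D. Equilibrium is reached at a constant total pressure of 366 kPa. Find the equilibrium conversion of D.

X = 0.447

Let X = conversion of D (basis 1 mol D); extent of reaction ξ = 0.5X.
Species balance: n_D = 1 − X; n_A = 1.5X; n_I = 3.07 (inert).
n_T = Σnᵢ = 4.07 + 0.5X.
Mole fractions y_i = n_i/n_T; Kp = p_A^3 / (p_D^2) with p_i = y_i·P.
Substituting and setting equal to 83.9 kPa gives a polynomial in X; the root in (0,1) is X = 0.447.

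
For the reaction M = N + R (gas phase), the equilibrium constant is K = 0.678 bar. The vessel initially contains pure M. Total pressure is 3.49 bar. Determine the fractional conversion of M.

Take 1 mol M as basis and let X be its fractional conversion, so ξ = X.
Mole table: n_M = 1 − X; n_N = X; n_R = X.
Summing: n_T = 1 + X.
With p_i = (n_i/n_T)P, K = p_N p_R / (p_M).
Substituting and setting equal to 0.678 bar gives a polynomial in X; the root in (0,1) is X = 0.403.

X = 0.403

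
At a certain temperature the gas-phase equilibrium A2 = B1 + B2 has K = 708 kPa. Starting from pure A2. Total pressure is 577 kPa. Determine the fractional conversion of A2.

X = 0.742

Take 1 mol A2 as basis and let X be its fractional conversion, so ξ = X.
Species balance: n_A2 = 1 − X; n_B1 = X; n_B2 = X.
Total moles n_T = 1 + X.
Mole fractions y_i = n_i/n_T; K = p_B1 p_B2 / (p_A2) with p_i = y_i·P.
Substituting and setting equal to 708 kPa gives a polynomial in X; the root in (0,1) is X = 0.742.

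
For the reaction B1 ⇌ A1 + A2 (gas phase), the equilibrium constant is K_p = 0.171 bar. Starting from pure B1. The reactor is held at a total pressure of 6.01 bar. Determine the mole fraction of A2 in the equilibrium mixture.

y_A2 = 0.143

Take 1 mol B1 as basis and let X be its fractional conversion, so ξ = X.
Moles: n_B1 = 1 − X; n_A1 = X; n_A2 = X.
Total moles n_T = 1 + X.
With p_i = (n_i/n_T)P, K_p = p_A1 p_A2 / (p_B1).
Setting this equal to 0.171 bar and taking the physical root (0 < X < 1) gives X = 0.166.
Then n_A2 = 0.166, n_T = 1.17, so y_A2 = 0.143.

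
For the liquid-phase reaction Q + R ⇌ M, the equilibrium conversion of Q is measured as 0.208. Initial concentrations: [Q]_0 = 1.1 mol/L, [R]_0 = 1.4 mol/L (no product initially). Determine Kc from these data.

Let X = conversion of Q.
Concentrations: [Q] = 1.1 − 1.1X; [R] = 1.4 − 1.1X; [M] = 1.1X.
At X = 0.208: [Q] = 0.871, [R] = 1.17, [M] = 0.229.
Kc = [M] / ([Q] [R]) = 0.224 L/mol.

Kc = 0.224 L/mol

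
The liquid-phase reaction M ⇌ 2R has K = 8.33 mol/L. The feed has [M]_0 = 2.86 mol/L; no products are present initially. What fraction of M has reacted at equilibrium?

Let X = conversion of M; extent ξ = 2.86·X mol/L.
Concentrations: [M] = 2.86 − 2.86X; [R] = 5.72X.
K = [R]^2 / ([M]).
Solving K = 8.33 for X ∈ (0,1): X = 0.564.

X = 0.564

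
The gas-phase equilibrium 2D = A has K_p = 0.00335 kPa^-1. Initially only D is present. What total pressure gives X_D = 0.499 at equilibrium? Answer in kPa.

P = 223 kPa

Take 1 mol D as basis and let X be its fractional conversion, so ξ = 0.5X.
Mole table: n_D = 1 − X; n_A = 0.5X.
Total moles n_T = 1 − 0.5X.
K_p = p_A / (p_D^2) with p_i = (n_i/n_T)·P.
At X = 0.499: the mole-fraction product g(X) = Π y_i^ν_i = 0.746. Since K_p = g(X)·P^{-1}, P = (g/K_p)^(1/1) = (0.746/0.00335)^(1/1) = 223 kPa.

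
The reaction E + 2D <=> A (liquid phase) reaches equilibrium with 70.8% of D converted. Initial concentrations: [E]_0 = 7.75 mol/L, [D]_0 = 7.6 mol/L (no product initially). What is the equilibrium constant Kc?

Let X = conversion of D.
Concentrations: [E] = 7.75 − 3.8X; [D] = 7.6 − 7.6X; [A] = 3.8X.
At X = 0.708: [E] = 5.06, [D] = 2.22, [A] = 2.69.
Kc = [A] / ([E] [D]^2) = 0.108 (mol/L)^-2.

Kc = 0.108 (mol/L)^-2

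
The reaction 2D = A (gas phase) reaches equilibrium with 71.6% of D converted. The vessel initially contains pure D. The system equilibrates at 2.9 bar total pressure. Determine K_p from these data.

Take 1 mol D as basis and let X be its fractional conversion, so ξ = 0.5X.
Moles: n_D = 1 − X; n_A = 0.5X.
n_T = Σnᵢ = 1 − 0.5X.
At X = 0.716: n_D = 0.284, n_A = 0.358, n_T = 0.642.
p_i = (n_i/n_T)·P. K_p = p_A / (p_D^2) = 0.983 bar^-1.

K_p = 0.983 bar^-1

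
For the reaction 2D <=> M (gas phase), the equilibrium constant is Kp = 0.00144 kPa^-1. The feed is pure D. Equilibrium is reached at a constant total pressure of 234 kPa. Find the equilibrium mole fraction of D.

Basis: 1 mol D initially; let X = conversion of D. Extent ξ = 0.5X.
At extent ξ: n_D = 1 − X; n_M = 0.5X.
n_T = Σnᵢ = 1 − 0.5X.
y_i = n_i/n_T, p_i = y_i·P. Kp = p_M / (p_D^2).
Equating to 0.00144 kPa^-1 and solving on 0 < X < 1: X = 0.347.
Then n_D = 0.653, n_T = 0.826, so y_D = 0.790.

y_D = 0.790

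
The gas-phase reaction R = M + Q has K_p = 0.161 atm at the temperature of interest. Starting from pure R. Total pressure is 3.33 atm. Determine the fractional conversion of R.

X = 0.215

Basis: 1 mol R initially; let X = conversion of R. Extent ξ = X.
Mole table: n_R = 1 − X; n_M = X; n_Q = X.
n_T = Σnᵢ = 1 + X.
With p_i = (n_i/n_T)P, K_p = p_M p_Q / (p_R).
Substituting and setting equal to 0.161 atm gives a polynomial in X; the root in (0,1) is X = 0.215.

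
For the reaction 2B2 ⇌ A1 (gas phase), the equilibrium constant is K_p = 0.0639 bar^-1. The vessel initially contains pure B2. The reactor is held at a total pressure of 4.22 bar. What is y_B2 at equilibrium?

Basis: 1 mol B2 initially; let X = conversion of B2. Extent ξ = 0.5X.
Mole table: n_B2 = 1 − X; n_A1 = 0.5X.
Total moles n_T = 1 − 0.5X.
With p_i = (n_i/n_T)P, K_p = p_A1 / (p_B2^2).
This yields a degree-2 equation in X; solving on (0,1), X = 0.306.
Then n_B2 = 0.694, n_T = 0.847, so y_B2 = 0.819.

y_B2 = 0.819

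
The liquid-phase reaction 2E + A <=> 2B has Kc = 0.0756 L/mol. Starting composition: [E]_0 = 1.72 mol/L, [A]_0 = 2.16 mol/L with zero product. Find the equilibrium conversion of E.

Let X = conversion of E; extent ξ = 1.72X/2 mol/L.
Concentrations: [E] = 1.72 − 1.72X; [A] = 2.16 − 0.86X; [B] = 1.72X.
Kc = [B]^2 / ([E]^2 [A]).
Setting equal to 0.0756 and solving for X on (0,1) gives X = 0.276.

X = 0.276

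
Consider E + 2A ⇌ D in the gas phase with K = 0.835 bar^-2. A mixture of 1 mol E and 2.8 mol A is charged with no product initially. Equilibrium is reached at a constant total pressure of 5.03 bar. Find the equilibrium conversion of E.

X = 0.852

Let X = conversion of E (basis 1 mol E); extent of reaction ξ = X.
Mole table: n_E = 1 − X; n_A = 2.8 − 2X; n_D = X.
n_T = Σnᵢ = 3.8 − 2X.
With p_i = (n_i/n_T)P, K = p_D / (p_E p_A^2).
This yields a degree-3 equation in X; solving on (0,1), X = 0.852.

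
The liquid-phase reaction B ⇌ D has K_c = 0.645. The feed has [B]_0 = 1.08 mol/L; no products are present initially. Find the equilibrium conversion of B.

X = 0.392

Let X = conversion of B; extent ξ = 1.08·X mol/L.
Concentrations: [B] = 1.08 − 1.08X; [D] = 1.08X.
K_c = [D] / ([B]).
Solving K_c = 0.645 for X ∈ (0,1): X = 0.392.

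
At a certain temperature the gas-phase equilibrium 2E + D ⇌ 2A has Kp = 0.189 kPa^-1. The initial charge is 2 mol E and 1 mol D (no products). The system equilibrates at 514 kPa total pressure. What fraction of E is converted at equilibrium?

X = 0.763

Let X = conversion of E (basis 2 mol E); extent of reaction ξ = X.
Mole table: n_E = 2 − 2X; n_D = 1 − X; n_A = 2X.
Total moles n_T = 3 − X.
Mole fractions y_i = n_i/n_T; Kp = p_A^2 / (p_E^2 p_D) with p_i = y_i·P.
This yields a degree-3 equation in X; solving on (0,1), X = 0.763.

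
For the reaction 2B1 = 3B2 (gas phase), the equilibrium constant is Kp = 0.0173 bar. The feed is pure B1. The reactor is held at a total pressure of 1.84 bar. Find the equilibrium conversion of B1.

X = 0.131

Let X = conversion of B1 (basis 1 mol B1); extent of reaction ξ = 0.5X.
At extent ξ: n_B1 = 1 − X; n_B2 = 1.5X.
Total moles n_T = 1 + 0.5X.
With p_i = (n_i/n_T)P, Kp = p_B2^3 / (p_B1^2).
Setting this equal to 0.0173 bar and taking the physical root (0 < X < 1) gives X = 0.131.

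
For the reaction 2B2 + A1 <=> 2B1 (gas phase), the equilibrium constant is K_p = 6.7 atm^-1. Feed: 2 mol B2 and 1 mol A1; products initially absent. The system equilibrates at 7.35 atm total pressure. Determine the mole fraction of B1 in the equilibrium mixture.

y_B1 = 0.624

Basis: 2 mol B2 initially; let X = conversion of B2. Extent ξ = X.
Species balance: n_B2 = 2 − 2X; n_A1 = 1 − X; n_B1 = 2X.
Total moles n_T = 3 − X.
With p_i = (n_i/n_T)P, K_p = p_B1^2 / (p_B2^2 p_A1).
This yields a degree-3 equation in X; solving on (0,1), X = 0.713.
Then n_B1 = 1.43, n_T = 2.29, so y_B1 = 0.624.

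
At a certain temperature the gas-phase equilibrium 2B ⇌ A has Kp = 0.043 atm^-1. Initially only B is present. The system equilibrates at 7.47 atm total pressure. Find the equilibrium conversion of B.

Take 1 mol B as basis and let X be its fractional conversion, so ξ = 0.5X.
Species balance: n_B = 1 − X; n_A = 0.5X.
Summing: n_T = 1 − 0.5X.
y_i = n_i/n_T, p_i = y_i·P. Kp = p_A / (p_B^2).
Setting this equal to 0.043 atm^-1 and taking the physical root (0 < X < 1) gives X = 0.338.

X = 0.338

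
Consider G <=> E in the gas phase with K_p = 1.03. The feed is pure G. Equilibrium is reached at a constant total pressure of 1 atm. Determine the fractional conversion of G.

Basis: 1 mol G initially; let X = conversion of G. Extent ξ = X.
Species balance: n_G = 1 − X; n_E = X.
Since Δν = 0, n_T = 1 throughout.
y_i = n_i/n_T, p_i = y_i·P. K_p = p_E / (p_G).
Setting this equal to 1.03 and taking the physical root (0 < X < 1) gives X = 0.507.

X = 0.507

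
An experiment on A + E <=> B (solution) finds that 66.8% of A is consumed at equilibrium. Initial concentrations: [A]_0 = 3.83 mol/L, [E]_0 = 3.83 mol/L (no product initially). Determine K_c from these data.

K_c = 1.58 L/mol

Let X = conversion of A.
Concentrations: [A] = 3.83 − 3.83X; [E] = 3.83 − 3.83X; [B] = 3.83X.
At X = 0.668: [A] = 1.27, [E] = 1.27, [B] = 2.56.
K_c = [B] / ([A] [E]) = 1.58 L/mol.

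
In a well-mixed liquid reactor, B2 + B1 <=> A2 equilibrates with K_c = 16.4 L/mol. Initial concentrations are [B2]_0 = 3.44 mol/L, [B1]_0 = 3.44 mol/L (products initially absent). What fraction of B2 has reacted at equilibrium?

Let X = conversion of B2; extent ξ = 3.44·X mol/L.
Concentrations: [B2] = 3.44 − 3.44X; [B1] = 3.44 − 3.44X; [A2] = 3.44X.
K_c = [A2] / ([B2] [B1]).
This equals 16.4 at X = 0.875 (the root in 0 < X < 1).

X = 0.875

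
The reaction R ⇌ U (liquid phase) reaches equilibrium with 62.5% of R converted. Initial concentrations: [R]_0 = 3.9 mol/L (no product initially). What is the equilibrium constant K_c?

Let X = conversion of R.
Concentrations: [R] = 3.9 − 3.9X; [U] = 3.9X.
At X = 0.625: [R] = 1.46, [U] = 2.44.
K_c = [U] / ([R]) = 1.67.

K_c = 1.67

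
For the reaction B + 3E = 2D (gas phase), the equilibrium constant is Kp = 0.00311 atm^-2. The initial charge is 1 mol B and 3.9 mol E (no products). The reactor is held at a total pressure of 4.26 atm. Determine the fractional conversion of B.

Let X = conversion of B (basis 1 mol B); extent of reaction ξ = X.
Mole table: n_B = 1 − X; n_E = 3.9 − 3X; n_D = 2X.
Summing: n_T = 4.9 − 2X.
y_i = n_i/n_T, p_i = y_i·P. Kp = p_D^2 / (p_B p_E^3).
Setting this equal to 0.00311 atm^-2 and taking the physical root (0 < X < 1) gives X = 0.152.

X = 0.152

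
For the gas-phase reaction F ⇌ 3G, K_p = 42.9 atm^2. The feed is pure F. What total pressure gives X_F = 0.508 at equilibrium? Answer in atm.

Let X = conversion of F (basis 1 mol F); extent of reaction ξ = X.
Mole table: n_F = 1 − X; n_G = 3X.
n_T = Σnᵢ = 1 + 2X.
K_p = p_G^3 / (p_F) with p_i = (n_i/n_T)·P.
At X = 0.508: the mole-fraction product g(X) = Π y_i^ν_i = 1.77. Since K_p = g(X)·P^{2}, P = (K_p/g)^(1/2) = (42.9/1.77)^(1/2) = 4.92 atm.

P = 4.92 atm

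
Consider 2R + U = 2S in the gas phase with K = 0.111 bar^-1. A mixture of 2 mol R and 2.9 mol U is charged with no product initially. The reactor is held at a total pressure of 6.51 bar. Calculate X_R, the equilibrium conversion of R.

Take 2 mol R as basis and let X be its fractional conversion, so ξ = X.
Mole table: n_R = 2 − 2X; n_U = 2.9 − X; n_S = 2X.
Total moles n_T = 4.9 − X.
y_i = n_i/n_T, p_i = y_i·P. K = p_S^2 / (p_R^2 p_U).
Substituting and setting equal to 0.111 bar^-1 gives a polynomial in X; the root in (0,1) is X = 0.388.

X = 0.388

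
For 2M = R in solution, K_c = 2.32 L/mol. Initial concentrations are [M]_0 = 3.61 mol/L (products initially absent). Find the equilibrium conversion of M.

X = 0.784

Let X = conversion of M; extent ξ = 3.61X/2 mol/L.
Concentrations: [M] = 3.61 − 3.61X; [R] = 1.8X.
K_c = [R] / ([M]^2).
Solving K_c = 2.32 for X ∈ (0,1): X = 0.784.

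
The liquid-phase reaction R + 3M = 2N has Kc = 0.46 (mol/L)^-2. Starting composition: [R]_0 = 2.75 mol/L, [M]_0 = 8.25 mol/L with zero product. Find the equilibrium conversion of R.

X = 0.637

Let X = conversion of R; extent ξ = 2.75·X mol/L.
Concentrations: [R] = 2.75 − 2.75X; [M] = 8.25 − 8.25X; [N] = 5.5X.
Kc = [N]^2 / ([R] [M]^3).
Solving Kc = 0.46 for X ∈ (0,1): X = 0.637.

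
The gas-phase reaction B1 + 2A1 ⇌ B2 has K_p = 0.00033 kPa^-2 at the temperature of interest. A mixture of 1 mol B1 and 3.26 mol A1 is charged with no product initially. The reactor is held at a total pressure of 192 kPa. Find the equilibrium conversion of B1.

X = 0.823

Take 1 mol B1 as basis and let X be its fractional conversion, so ξ = X.
Species balance: n_B1 = 1 − X; n_A1 = 3.26 − 2X; n_B2 = X.
Total moles n_T = 4.26 − 2X.
y_i = n_i/n_T, p_i = y_i·P. K_p = p_B2 / (p_B1 p_A1^2).
Setting this equal to 0.00033 kPa^-2 and taking the physical root (0 < X < 1) gives X = 0.823.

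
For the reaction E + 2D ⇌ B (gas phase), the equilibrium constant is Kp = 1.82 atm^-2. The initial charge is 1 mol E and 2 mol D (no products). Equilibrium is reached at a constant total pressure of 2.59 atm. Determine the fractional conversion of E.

X = 0.664

Basis: 1 mol E initially; let X = conversion of E. Extent ξ = X.
Species balance: n_E = 1 − X; n_D = 2 − 2X; n_B = X.
Summing: n_T = 3 − 2X.
y_i = n_i/n_T, p_i = y_i·P. Kp = p_B / (p_E p_D^2).
Substituting and setting equal to 1.82 atm^-2 gives a polynomial in X; the root in (0,1) is X = 0.664.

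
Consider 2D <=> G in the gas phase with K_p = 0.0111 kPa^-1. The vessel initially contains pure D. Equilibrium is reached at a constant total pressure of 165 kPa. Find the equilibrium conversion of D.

Basis: 1 mol D initially; let X = conversion of D. Extent ξ = 0.5X.
Mole table: n_D = 1 − X; n_G = 0.5X.
Total moles n_T = 1 − 0.5X.
Mole fractions y_i = n_i/n_T; K_p = p_G / (p_D^2) with p_i = y_i·P.
This yields a degree-2 equation in X; solving on (0,1), X = 0.653.

X = 0.653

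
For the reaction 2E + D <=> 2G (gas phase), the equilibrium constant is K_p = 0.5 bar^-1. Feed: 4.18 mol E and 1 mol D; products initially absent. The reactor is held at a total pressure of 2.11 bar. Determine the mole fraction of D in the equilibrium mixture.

Let X = conversion of D (basis 1 mol D); extent of reaction ξ = X.
Moles: n_E = 4.18 − 2X; n_D = 1 − X; n_G = 2X.
Summing: n_T = 5.18 − X.
With p_i = (n_i/n_T)P, K_p = p_G^2 / (p_E^2 p_D).
Equating to 0.5 bar^-1 and solving on 0 < X < 1: X = 0.519.
Then n_D = 0.481, n_T = 4.66, so y_D = 0.103.

y_D = 0.103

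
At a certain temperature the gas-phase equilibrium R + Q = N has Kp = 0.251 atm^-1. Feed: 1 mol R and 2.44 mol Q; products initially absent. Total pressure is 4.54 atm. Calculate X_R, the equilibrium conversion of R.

X = 0.432

Let X = conversion of R (basis 1 mol R); extent of reaction ξ = X.
Moles: n_R = 1 − X; n_Q = 2.44 − X; n_N = X.
n_T = Σnᵢ = 3.44 − X.
Mole fractions y_i = n_i/n_T; Kp = p_N / (p_R p_Q) with p_i = y_i·P.
This yields a degree-2 equation in X; solving on (0,1), X = 0.432.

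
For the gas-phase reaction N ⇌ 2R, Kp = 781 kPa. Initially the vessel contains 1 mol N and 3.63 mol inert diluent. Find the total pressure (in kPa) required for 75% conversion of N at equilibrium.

P = 467 kPa

Basis: 1 mol N initially; let X = conversion of N. Extent ξ = X.
At extent ξ: n_N = 1 − X; n_R = 2X; n_I = 3.63 (inert).
Total moles n_T = 4.63 + X.
Kp = p_R^2 / (p_N) with p_i = (n_i/n_T)·P.
At X = 0.75: the mole-fraction product g(X) = Π y_i^ν_i = 1.673. Since Kp = g(X)·P^{1}, P = (Kp/g)^(1/1) = (781/1.673)^(1/1) = 467 kPa.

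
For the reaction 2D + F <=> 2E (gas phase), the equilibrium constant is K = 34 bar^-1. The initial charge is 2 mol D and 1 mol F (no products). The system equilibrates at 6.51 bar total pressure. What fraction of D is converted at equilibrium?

X = 0.813

Basis: 2 mol D initially; let X = conversion of D. Extent ξ = X.
Mole table: n_D = 2 − 2X; n_F = 1 − X; n_E = 2X.
Summing: n_T = 3 − X.
With p_i = (n_i/n_T)P, K = p_E^2 / (p_D^2 p_F).
This yields a degree-3 equation in X; solving on (0,1), X = 0.813.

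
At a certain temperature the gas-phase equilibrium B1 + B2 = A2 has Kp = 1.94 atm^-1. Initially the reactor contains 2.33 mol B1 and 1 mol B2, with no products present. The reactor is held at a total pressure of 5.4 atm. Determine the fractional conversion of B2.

Let X = conversion of B2 (basis 1 mol B2); extent of reaction ξ = X.
Moles: n_B1 = 2.33 − X; n_B2 = 1 − X; n_A2 = X.
Summing: n_T = 3.33 − X.
With p_i = (n_i/n_T)P, Kp = p_A2 / (p_B1 p_B2).
This yields a degree-2 equation in X; solving on (0,1), X = 0.862.

X = 0.862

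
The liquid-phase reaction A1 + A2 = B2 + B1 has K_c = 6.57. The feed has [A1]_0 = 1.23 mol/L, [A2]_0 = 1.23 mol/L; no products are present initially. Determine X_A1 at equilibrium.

X = 0.719

Let X = conversion of A1; extent ξ = 1.23·X mol/L.
Concentrations: [A1] = 1.23 − 1.23X; [A2] = 1.23 − 1.23X; [B2] = 1.23X; [B1] = 1.23X.
K_c = [B2] [B1] / ([A1] [A2]).
Setting equal to 6.57 and solving for X on (0,1) gives X = 0.719.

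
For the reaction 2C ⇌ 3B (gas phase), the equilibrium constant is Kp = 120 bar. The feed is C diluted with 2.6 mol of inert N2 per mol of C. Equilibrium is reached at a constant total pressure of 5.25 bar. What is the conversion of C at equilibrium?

X = 0.850

Let X = conversion of C (basis 1 mol C); extent of reaction ξ = 0.5X.
Moles: n_C = 1 − X; n_B = 1.5X; n_I = 2.6 (inert).
n_T = Σnᵢ = 3.6 + 0.5X.
Mole fractions y_i = n_i/n_T; Kp = p_B^3 / (p_C^2) with p_i = y_i·P.
Setting this equal to 120 bar and taking the physical root (0 < X < 1) gives X = 0.850.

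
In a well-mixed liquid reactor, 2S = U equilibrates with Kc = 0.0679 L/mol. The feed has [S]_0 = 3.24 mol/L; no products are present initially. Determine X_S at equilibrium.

Let X = conversion of S; extent ξ = 3.24X/2 mol/L.
Concentrations: [S] = 3.24 − 3.24X; [U] = 1.62X.
Kc = [U] / ([S]^2).
Setting equal to 0.0679 and solving for X on (0,1) gives X = 0.248.

X = 0.248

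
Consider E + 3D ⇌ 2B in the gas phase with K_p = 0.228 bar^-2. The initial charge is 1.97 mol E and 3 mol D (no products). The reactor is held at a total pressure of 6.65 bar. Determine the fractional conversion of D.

X = 0.615

Take 3 mol D as basis and let X be its fractional conversion, so ξ = X.
Mole table: n_E = 1.97 − X; n_D = 3 − 3X; n_B = 2X.
Total moles n_T = 4.97 − 2X.
Mole fractions y_i = n_i/n_T; K_p = p_B^2 / (p_E p_D^3) with p_i = y_i·P.
Setting this equal to 0.228 bar^-2 and taking the physical root (0 < X < 1) gives X = 0.615.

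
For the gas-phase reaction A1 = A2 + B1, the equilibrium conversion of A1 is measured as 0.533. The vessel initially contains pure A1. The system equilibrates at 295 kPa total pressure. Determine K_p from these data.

K_p = 117 kPa

Basis: 1 mol A1 initially; let X = conversion of A1. Extent ξ = X.
At extent ξ: n_A1 = 1 − X; n_A2 = X; n_B1 = X.
Summing: n_T = 1 + X.
At X = 0.533: n_A1 = 0.467, n_A2 = 0.533, n_B1 = 0.533, n_T = 1.53.
p_i = (n_i/n_T)·P. K_p = p_A2 p_B1 / (p_A1) = 117 kPa.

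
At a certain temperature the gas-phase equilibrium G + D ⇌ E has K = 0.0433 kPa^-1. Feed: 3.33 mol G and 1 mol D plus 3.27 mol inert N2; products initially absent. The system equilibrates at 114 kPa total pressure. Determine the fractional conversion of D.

X = 0.655

Let X = conversion of D (basis 1 mol D); extent of reaction ξ = X.
At extent ξ: n_G = 3.33 − X; n_D = 1 − X; n_E = X; n_I = 3.27 (inert).
Summing: n_T = 7.6 − X.
y_i = n_i/n_T, p_i = y_i·P. K = p_E / (p_G p_D).
Substituting and setting equal to 0.0433 kPa^-1 gives a polynomial in X; the root in (0,1) is X = 0.655.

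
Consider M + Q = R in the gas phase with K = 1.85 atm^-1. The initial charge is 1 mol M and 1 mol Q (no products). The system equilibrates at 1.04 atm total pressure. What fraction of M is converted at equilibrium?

Let X = conversion of M (basis 1 mol M); extent of reaction ξ = X.
Moles: n_M = 1 − X; n_Q = 1 − X; n_R = X.
n_T = Σnᵢ = 2 − X.
Mole fractions y_i = n_i/n_T; K = p_R / (p_M p_Q) with p_i = y_i·P.
This yields a degree-2 equation in X; solving on (0,1), X = 0.415.

X = 0.415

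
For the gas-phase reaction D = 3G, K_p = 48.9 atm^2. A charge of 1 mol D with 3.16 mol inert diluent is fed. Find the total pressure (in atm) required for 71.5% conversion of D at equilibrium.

P = 6.64 atm

Basis: 1 mol D initially; let X = conversion of D. Extent ξ = X.
At extent ξ: n_D = 1 − X; n_G = 3X; n_I = 3.16 (inert).
Total moles n_T = 4.16 + 2X.
K_p = p_G^3 / (p_D) with p_i = (n_i/n_T)·P.
At X = 0.715: the mole-fraction product g(X) = Π y_i^ν_i = 1.108. Since K_p = g(X)·P^{2}, P = (K_p/g)^(1/2) = (48.9/1.108)^(1/2) = 6.64 atm.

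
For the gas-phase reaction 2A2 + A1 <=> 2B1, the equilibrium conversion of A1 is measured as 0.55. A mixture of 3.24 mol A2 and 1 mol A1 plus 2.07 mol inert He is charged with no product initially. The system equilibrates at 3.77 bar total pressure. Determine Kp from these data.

Let X = conversion of A1 (basis 1 mol A1); extent of reaction ξ = X.
Mole table: n_A2 = 3.24 − 2X; n_A1 = 1 − X; n_B1 = 2X; n_I = 2.07 (inert).
Summing: n_T = 6.31 − X.
At X = 0.55: n_A2 = 2.14, n_A1 = 0.45, n_B1 = 1.1, n_T = 5.76.
p_i = (n_i/n_T)·P. Kp = p_B1^2 / (p_A2^2 p_A1) = 0.897 bar^-1.

Kp = 0.897 bar^-1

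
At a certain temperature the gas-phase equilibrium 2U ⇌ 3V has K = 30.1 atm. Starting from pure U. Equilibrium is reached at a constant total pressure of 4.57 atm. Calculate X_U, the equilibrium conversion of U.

Take 1 mol U as basis and let X be its fractional conversion, so ξ = 0.5X.
At extent ξ: n_U = 1 − X; n_V = 1.5X.
Total moles n_T = 1 + 0.5X.
Mole fractions y_i = n_i/n_T; K = p_V^3 / (p_U^2) with p_i = y_i·P.
This yields a degree-3 equation in X; solving on (0,1), X = 0.664.

X = 0.664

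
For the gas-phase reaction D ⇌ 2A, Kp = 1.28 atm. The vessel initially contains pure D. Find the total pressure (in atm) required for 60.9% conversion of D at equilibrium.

Basis: 1 mol D initially; let X = conversion of D. Extent ξ = X.
Species balance: n_D = 1 − X; n_A = 2X.
Total moles n_T = 1 + X.
Kp = p_A^2 / (p_D) with p_i = (n_i/n_T)·P.
At X = 0.609: the mole-fraction product g(X) = Π y_i^ν_i = 2.358. Since Kp = g(X)·P^{1}, P = (Kp/g)^(1/1) = (1.28/2.358)^(1/1) = 0.543 atm.

P = 0.543 atm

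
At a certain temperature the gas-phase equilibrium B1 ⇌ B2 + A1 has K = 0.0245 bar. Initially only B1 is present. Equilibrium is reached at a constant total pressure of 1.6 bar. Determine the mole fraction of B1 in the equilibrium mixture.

Take 1 mol B1 as basis and let X be its fractional conversion, so ξ = X.
At extent ξ: n_B1 = 1 − X; n_B2 = X; n_A1 = X.
n_T = Σnᵢ = 1 + X.
y_i = n_i/n_T, p_i = y_i·P. K = p_B2 p_A1 / (p_B1).
Setting this equal to 0.0245 bar and taking the physical root (0 < X < 1) gives X = 0.123.
Then n_B1 = 0.877, n_T = 1.12, so y_B1 = 0.781.

y_B1 = 0.781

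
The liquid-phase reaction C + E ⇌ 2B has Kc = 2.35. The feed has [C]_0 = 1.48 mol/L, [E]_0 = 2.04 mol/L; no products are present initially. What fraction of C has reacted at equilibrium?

Let X = conversion of C; extent ξ = 1.48·X mol/L.
Concentrations: [C] = 1.48 − 1.48X; [E] = 2.04 − 1.48X; [B] = 2.96X.
Kc = [B]^2 / ([C] [E]).
Equating to 2.35: the physical root is X = 0.504.

X = 0.504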